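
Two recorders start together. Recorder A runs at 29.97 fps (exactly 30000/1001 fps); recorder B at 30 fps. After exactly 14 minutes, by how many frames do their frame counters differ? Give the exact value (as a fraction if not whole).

3600/143 frames

14 min = 840 s.
A emits 30000/1001 × 840 = 3600000/143 frames; B emits 30 × 840 = 25200.
Difference = 3600/143 frames (≈ 25.1748); B is ahead of A.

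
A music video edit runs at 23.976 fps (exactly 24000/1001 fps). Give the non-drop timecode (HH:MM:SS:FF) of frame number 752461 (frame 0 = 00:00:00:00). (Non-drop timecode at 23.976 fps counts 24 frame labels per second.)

752461 ÷ 24 = 31352 full seconds, remainder 13 frames.
31352 s = 8 h 42 min 32 s.
Timecode: 08:42:32:13.

08:42:32:13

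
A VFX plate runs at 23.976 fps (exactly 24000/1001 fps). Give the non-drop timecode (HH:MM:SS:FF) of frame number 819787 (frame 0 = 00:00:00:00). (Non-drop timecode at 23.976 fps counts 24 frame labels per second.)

819787 ÷ 24 = 34157 full seconds, remainder 19 frames.
34157 s = 9 h 29 min 17 s.
Timecode: 09:29:17:19.

09:29:17:19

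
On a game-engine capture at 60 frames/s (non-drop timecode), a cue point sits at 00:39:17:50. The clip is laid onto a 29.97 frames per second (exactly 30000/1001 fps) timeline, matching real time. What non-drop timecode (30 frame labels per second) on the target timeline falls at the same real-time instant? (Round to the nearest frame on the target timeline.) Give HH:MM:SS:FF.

00:39:15:14

Source frame index: (0×3600 + 39×60 + 17) × 60 + 50 = 141470.
Real time: 141470 / (60) = 14147/6 s.
Target frame: (14147/6) × (30000/1001) = 10105000/143 ≈ 70664.336 → 70664.
At 30 labels/s: frame 70664 → 00:39:15:14.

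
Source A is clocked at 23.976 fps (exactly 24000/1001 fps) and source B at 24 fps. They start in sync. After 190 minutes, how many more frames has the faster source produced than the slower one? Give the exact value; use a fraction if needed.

190 min = 11400 s.
A emits 24000/1001 × 11400 = 273600000/1001 frames; B emits 24 × 11400 = 273600.
Difference = 273600/1001 frames (≈ 273.3267); B is ahead of A.

273600/1001 frames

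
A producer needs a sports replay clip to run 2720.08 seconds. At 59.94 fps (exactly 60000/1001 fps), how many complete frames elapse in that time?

Frames = 2720.08 × 60000/1001 = 14836800/91 ≈ 163041.7582.
Complete frames: 163041.

163041 frames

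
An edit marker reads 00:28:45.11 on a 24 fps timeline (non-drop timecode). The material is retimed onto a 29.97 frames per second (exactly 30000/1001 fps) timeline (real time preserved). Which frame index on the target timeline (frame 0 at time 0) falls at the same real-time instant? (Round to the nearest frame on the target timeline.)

Source frame index: (0×3600 + 28×60 + 45) × 24 + 11 = 41411.
Real time: 41411 / (24) = 41411/24 s.
Target frame: (41411/24) × (30000/1001) = 51763750/1001 ≈ 51712.038 → 51712.

frame 51712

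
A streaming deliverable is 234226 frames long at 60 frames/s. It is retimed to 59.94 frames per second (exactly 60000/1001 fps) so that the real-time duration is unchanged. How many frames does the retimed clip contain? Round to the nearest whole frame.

Frames at target rate = 234226 × (60000/1001) / (60) = 234226000/1001 ≈ 233992.008.
Nearest whole frame: 233992.

233992 frames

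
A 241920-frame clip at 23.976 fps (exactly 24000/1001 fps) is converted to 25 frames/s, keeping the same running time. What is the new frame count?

252252 frames

Target frames = source frames × (target rate / source rate) = 241920 × (25)/(24000/1001) = 241920 × 1001/960 = 252252.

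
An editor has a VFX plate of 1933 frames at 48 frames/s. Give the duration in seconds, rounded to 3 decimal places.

Running time = 1933 × 1/48 = 1933/48 s ≈ 40.271 s.

40.271 seconds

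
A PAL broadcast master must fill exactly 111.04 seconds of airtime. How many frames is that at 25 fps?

2776 frames

Frames = 111.04 × 25 = 2776.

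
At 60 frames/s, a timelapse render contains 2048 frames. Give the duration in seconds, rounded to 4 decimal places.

34.1333 seconds

Running time = 2048 × 1/60 = 512/15 s ≈ 34.1333 s.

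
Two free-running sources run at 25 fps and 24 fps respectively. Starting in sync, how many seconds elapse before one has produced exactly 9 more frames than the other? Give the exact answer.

The gap grows by |24 − 25| = 1 frame per second.
Time for a 9-frame gap: 9 ÷ (1) = 9 s.

9 seconds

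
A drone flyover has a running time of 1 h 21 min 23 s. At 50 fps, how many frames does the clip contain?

244150 frames

1 h 21 min 23 s = 4883 s.
Frames = 4883 × 50 = 244150.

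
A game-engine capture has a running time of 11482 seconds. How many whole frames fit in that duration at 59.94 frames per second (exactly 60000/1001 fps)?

688231 frames

Frames = 11482 × 60000/1001 = 688920000/1001 ≈ 688231.7682.
Complete frames: 688231.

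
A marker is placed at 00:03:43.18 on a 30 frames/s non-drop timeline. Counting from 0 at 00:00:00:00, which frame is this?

Total seconds to the label: (0 × 3600 + 3 × 60 + 43) = 223.
Frame index = 223 × 30 + 18 = 6708.

6708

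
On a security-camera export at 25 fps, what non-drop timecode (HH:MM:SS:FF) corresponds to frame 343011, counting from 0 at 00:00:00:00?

03:48:40:11

343011 ÷ 25 = 13720 full seconds, remainder 11 frames.
13720 s = 3 h 48 min 40 s.
Timecode: 03:48:40:11.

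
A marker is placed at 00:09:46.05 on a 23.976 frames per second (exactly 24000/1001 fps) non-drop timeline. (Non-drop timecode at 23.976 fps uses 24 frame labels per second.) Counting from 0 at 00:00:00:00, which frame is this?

Total seconds to the label: (0 × 3600 + 9 × 60 + 46) = 586.
Frame index = 586 × 24 + 5 = 14069.

14069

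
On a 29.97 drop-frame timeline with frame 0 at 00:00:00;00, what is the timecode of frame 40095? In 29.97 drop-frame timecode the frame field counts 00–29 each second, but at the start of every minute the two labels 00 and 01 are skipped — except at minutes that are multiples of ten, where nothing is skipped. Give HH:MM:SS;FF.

Ten DF minutes hold 17982 frames, so frame 40095 lies in block 2 (frames 35964–53945) with 4131 frames into that block.
The block's first minute is 1800 frames and the rest 1798 each; 4131 frames reaches minute 2, so 2 × 18 + 2 × 2 = 40 labels have been skipped so far.
Adding those back, label number 40095 + 40 = 40135 at 30 labels/s is 1337 s + 25 f = 0 h 22 min 17 s frame 25, i.e. 00:22:17;25.

00:22:17;25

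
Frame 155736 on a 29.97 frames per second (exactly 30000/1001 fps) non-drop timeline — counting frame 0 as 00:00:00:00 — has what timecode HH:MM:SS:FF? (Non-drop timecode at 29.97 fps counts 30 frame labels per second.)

155736 ÷ 30 = 5191 full seconds, remainder 6 frames.
5191 s = 1 h 26 min 31 s.
Timecode: 01:26:31:06.

01:26:31:06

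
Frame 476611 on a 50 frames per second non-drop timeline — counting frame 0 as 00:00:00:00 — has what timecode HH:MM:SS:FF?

02:38:52:11

476611 ÷ 50 = 9532 full seconds, remainder 11 frames.
9532 s = 2 h 38 min 52 s.
Timecode: 02:38:52:11.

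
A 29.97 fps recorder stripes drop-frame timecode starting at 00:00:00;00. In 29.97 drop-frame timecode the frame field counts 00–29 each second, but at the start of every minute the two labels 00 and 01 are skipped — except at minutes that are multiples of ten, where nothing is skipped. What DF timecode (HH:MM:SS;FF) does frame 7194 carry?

00:04:00;02

Ten DF minutes hold 17982 frames, so frame 7194 lies in block 0 (frames 0–17981) with 7194 frames into that block.
The block's first minute is 1800 frames and the rest 1798 each; 7194 frames reaches minute 4, so 0 × 18 + 4 × 2 = 8 labels have been skipped so far.
Adding those back, label number 7194 + 8 = 7202 at 30 labels/s is 240 s + 2 f = 0 h 4 min 0 s frame 2, i.e. 00:04:00;02.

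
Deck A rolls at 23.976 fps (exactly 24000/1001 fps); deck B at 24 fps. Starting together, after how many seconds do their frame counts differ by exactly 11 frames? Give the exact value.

11011/24 seconds

The gap grows by |24 − 24000/1001| = 24/1001 frames per second.
Time for a 11-frame gap: 11 ÷ (24/1001) = 11011/24 s.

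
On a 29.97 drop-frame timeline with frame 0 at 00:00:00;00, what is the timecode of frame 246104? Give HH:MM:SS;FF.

02:16:51;20

Each 10-minute DF block holds 10 × 60 × 30 − 9 × 2 = 17982 frames. 246104 ÷ 17982 → 13 full blocks, remainder 12338.
Within the partial block the first minute is 1800 frames and each further minute 1798, so 6 further minute boundaries passed. Total skipped labels = 18 × 13 + 2 × 6 = 246.
Non-drop label index = 246104 + 246 = 246350; at 30 labels/s that is 02:16:51:20, i.e. DF 02:16:51;20.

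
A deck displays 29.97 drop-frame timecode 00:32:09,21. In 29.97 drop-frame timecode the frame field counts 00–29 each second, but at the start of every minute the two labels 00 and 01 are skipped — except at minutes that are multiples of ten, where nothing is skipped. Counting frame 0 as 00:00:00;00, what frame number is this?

As if non-drop at 30 labels/s: (0 × 3600 + 32 × 60 + 9) × 30 + 21 = 57891.
Minute boundaries passed: 32; those not divisible by 10: 32 − 3 = 29; dropped labels = 2 × 29 = 58.
Actual frame index = 57891 − 58 = 57833.

57833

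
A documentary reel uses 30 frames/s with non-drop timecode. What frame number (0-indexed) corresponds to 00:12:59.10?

frame 23380

Total seconds to the label: (0 × 3600 + 12 × 60 + 59) = 779.
Frame index = 779 × 30 + 10 = 23380.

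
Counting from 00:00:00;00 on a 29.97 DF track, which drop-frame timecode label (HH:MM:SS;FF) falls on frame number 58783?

Each 10-minute DF block holds 10 × 60 × 30 − 9 × 2 = 17982 frames. 58783 ÷ 17982 → 3 full blocks, remainder 4837.
Within the partial block the first minute is 1800 frames and each further minute 1798, so 2 further minute boundaries passed. Total skipped labels = 18 × 3 + 2 × 2 = 58.
Non-drop label index = 58783 + 58 = 58841; at 30 labels/s that is 00:32:41:11, i.e. DF 00:32:41;11.

00:32:41;11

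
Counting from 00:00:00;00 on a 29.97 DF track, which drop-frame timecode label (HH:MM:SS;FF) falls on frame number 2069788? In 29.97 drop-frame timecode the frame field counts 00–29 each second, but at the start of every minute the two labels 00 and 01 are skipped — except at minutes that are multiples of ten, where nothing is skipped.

19:11:02;00

Each 10-minute DF block holds 10 × 60 × 30 − 9 × 2 = 17982 frames. 2069788 ÷ 17982 → 115 full blocks, remainder 1858.
Within the partial block the first minute is 1800 frames and each further minute 1798, so 1 further minute boundary passed. Total skipped labels = 18 × 115 + 2 × 1 = 2072.
Non-drop label index = 2069788 + 2072 = 2071860; at 30 labels/s that is 19:11:02:00, i.e. DF 19:11:02;00.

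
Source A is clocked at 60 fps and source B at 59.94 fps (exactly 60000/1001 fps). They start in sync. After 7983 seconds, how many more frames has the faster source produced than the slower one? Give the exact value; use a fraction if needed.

A emits 60 × 7983 = 478980 frames; B emits 60000/1001 × 7983 = 478980000/1001.
Difference = 478980/1001 frames (≈ 478.5015); B is behind A.

478980/1001 frames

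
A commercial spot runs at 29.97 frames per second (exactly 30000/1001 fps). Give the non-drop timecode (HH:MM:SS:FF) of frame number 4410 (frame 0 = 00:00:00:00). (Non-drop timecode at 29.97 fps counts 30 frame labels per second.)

00:02:27:00

4410 ÷ 30 = 147 full seconds, remainder 0 frames.
147 s = 0 h 2 min 27 s.
Timecode: 00:02:27:00.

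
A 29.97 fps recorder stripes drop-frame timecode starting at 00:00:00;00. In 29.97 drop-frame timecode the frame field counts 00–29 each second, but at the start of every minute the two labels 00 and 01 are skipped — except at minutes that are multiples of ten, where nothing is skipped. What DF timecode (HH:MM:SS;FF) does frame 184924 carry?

Ten DF minutes hold 17982 frames, so frame 184924 lies in block 10 (frames 179820–197801) with 5104 frames into that block.
The block's first minute is 1800 frames and the rest 1798 each; 5104 frames reaches minute 2, so 10 × 18 + 2 × 2 = 184 labels have been skipped so far.
Adding those back, label number 184924 + 184 = 185108 at 30 labels/s is 6170 s + 8 f = 1 h 42 min 50 s frame 8, i.e. 01:42:50;08.

01:42:50;08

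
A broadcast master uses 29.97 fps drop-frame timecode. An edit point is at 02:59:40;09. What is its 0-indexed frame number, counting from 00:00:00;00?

323085

As if non-drop at 30 labels/s: (2 × 3600 + 59 × 60 + 40) × 30 + 9 = 323409.
Minute boundaries passed: 179; those not divisible by 10: 179 − 17 = 162; dropped labels = 2 × 162 = 324.
Actual frame index = 323409 − 324 = 323085.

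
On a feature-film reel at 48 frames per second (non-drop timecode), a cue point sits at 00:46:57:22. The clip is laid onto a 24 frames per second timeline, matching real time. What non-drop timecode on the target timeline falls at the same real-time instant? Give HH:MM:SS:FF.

Source frame index: (0×3600 + 46×60 + 57) × 48 + 22 = 135238.
Real time: 135238 / (48) = 67619/24 s.
Target frame: (67619/24) × (24) = 67619.
At 24 labels/s: frame 67619 → 00:46:57:11.

00:46:57:11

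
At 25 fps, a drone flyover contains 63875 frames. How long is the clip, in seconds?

Running time = 63875 / (25) = 2555 s.

2555 seconds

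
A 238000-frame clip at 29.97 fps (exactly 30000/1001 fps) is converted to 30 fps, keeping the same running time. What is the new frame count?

238238 frames

Target frames = source frames × (target rate / source rate) = 238000 × (30)/(30000/1001) = 238000 × 1001/1000 = 238238.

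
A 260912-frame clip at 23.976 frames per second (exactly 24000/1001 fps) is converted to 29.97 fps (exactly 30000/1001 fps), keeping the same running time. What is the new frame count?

326140 frames

Target frames = source frames × (target rate / source rate) = 260912 × (30000/1001)/(24000/1001) = 260912 × 5/4 = 326140.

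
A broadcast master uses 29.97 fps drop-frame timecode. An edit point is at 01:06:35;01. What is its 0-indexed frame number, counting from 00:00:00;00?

Complete 10-minute blocks: 6, each 17982 frames → 107892.
Remaining 6 whole minutes in the current block: 1800 + 5 × 1798 = 10790 frames.
Within the current minute: 35 × 30 + 1 − 2 = 1049 (labels ;00/;01 skipped at this minute). Total = 107892 + 10790 + 1049 = 119731.

119731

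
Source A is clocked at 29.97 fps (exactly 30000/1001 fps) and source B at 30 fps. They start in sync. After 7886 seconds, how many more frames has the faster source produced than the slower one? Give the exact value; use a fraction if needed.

A emits 30000/1001 × 7886 = 236580000/1001 frames; B emits 30 × 7886 = 236580.
Difference = 236580/1001 frames (≈ 236.3437); B is ahead of A.

236580/1001 frames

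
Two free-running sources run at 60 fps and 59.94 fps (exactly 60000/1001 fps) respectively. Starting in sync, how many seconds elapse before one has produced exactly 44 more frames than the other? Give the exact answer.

The gap grows by |60000/1001 − 60| = 60/1001 frames per second.
Time for a 44-frame gap: 44 ÷ (60/1001) = 11011/15 s.

11011/15 seconds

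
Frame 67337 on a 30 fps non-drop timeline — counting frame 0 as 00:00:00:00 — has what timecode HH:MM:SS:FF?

67337 ÷ 30 = 2244 full seconds, remainder 17 frames.
2244 s = 0 h 37 min 24 s.
Timecode: 00:37:24:17.

00:37:24:17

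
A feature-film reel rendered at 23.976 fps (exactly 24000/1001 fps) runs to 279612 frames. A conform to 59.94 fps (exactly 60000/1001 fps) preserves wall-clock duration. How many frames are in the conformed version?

Target frames = source frames × (target rate / source rate) = 279612 × (60000/1001)/(24000/1001) = 279612 × 5/2 = 699030.

699030 frames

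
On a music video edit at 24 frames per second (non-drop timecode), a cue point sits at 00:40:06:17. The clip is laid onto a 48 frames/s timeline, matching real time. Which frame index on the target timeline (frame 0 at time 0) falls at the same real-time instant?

Source frame index: (0×3600 + 40×60 + 6) × 24 + 17 = 57761.
Real time: 57761 / (24) = 57761/24 s.
Target frame: (57761/24) × (48) = 115522.

frame 115522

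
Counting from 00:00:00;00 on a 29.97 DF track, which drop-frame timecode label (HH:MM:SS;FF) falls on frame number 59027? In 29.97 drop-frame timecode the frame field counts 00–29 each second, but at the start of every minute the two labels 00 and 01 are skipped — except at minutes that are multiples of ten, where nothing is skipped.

Each 10-minute DF block holds 10 × 60 × 30 − 9 × 2 = 17982 frames. 59027 ÷ 17982 → 3 full blocks, remainder 5081.
Within the partial block the first minute is 1800 frames and each further minute 1798, so 2 further minute boundaries passed. Total skipped labels = 18 × 3 + 2 × 2 = 58.
Non-drop label index = 59027 + 58 = 59085; at 30 labels/s that is 00:32:49:15, i.e. DF 00:32:49;15.

00:32:49;15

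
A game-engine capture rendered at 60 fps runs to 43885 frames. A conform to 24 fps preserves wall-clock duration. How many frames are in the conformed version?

Target frames = source frames × (target rate / source rate) = 43885 × (24)/(60) = 43885 × 2/5 = 17554.

17554 frames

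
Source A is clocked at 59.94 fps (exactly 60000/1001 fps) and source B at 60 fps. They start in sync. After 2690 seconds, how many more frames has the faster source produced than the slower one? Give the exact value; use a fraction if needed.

161400/1001 frames

A emits 60000/1001 × 2690 = 161400000/1001 frames; B emits 60 × 2690 = 161400.
Difference = 161400/1001 frames (≈ 161.2388); B is ahead of A.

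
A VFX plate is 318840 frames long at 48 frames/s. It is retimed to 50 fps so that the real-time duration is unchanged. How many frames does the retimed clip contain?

Target frames = source frames × (target rate / source rate) = 318840 × (50)/(48) = 318840 × 25/24 = 332125.

332125 frames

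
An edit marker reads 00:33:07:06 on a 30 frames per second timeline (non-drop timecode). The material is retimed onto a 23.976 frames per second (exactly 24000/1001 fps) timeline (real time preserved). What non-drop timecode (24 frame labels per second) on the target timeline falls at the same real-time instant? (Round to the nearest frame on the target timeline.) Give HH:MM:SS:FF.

00:33:05:05

Source frame index: (0×3600 + 33×60 + 7) × 30 + 6 = 59616.
Real time: 59616 / (30) = 9936/5 s.
Target frame: (9936/5) × (24000/1001) = 47692800/1001 ≈ 47645.155 → 47645.
At 24 labels/s: frame 47645 → 00:33:05:05.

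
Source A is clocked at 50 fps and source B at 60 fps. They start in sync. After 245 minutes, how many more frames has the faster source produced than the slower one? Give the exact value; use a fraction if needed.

245 min = 14700 s.
A emits 50 × 14700 = 735000 frames; B emits 60 × 14700 = 882000.
Difference = 147000 frames; B is ahead of A.

147000 frames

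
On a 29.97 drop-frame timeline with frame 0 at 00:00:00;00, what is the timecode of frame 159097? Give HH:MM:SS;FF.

01:28:28;17

Ten DF minutes hold 17982 frames, so frame 159097 lies in block 8 (frames 143856–161837) with 15241 frames into that block.
The block's first minute is 1800 frames and the rest 1798 each; 15241 frames reaches minute 8, so 8 × 18 + 8 × 2 = 160 labels have been skipped so far.
Adding those back, label number 159097 + 160 = 159257 at 30 labels/s is 5308 s + 17 f = 1 h 28 min 28 s frame 17, i.e. 01:28:28;17.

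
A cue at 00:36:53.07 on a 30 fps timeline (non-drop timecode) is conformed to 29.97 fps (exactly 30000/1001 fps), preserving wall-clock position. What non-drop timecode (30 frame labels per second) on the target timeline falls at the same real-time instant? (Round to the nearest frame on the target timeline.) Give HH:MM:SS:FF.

00:36:51:01

Source frame index: (0×3600 + 36×60 + 53) × 30 + 7 = 66397.
Real time: 66397 / (30) = 66397/30 s.
Target frame: (66397/30) × (30000/1001) = 66397000/1001 ≈ 66330.669 → 66331.
At 30 labels/s: frame 66331 → 00:36:51:01.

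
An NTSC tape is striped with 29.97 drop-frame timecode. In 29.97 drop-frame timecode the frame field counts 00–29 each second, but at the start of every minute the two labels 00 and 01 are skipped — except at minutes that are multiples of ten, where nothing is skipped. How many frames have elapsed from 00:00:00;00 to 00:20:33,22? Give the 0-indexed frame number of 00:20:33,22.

36976

Complete 10-minute blocks: 2, each 17982 frames → 35964.
Remaining 0 whole minutes in the current block: 0 frames.
Within the current minute: 33 × 30 + 22 = 1012. Total = 35964 + 0 + 1012 = 36976.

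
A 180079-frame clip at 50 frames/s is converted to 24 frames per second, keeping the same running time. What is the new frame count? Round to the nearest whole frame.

Frames at target rate = 180079 × (24) / (50) = 2160948/25 ≈ 86437.920.
Nearest whole frame: 86438.

86438 frames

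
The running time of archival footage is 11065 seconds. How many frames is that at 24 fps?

265560 frames

Frames = 11065 × 24 = 265560.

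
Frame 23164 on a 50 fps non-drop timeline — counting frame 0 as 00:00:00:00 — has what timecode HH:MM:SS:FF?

00:07:43:14

23164 ÷ 50 = 463 full seconds, remainder 14 frames.
463 s = 0 h 7 min 43 s.
Timecode: 00:07:43:14.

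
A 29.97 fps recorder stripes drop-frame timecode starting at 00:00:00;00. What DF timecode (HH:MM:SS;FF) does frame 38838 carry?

00:21:35;26

Each 10-minute DF block holds 10 × 60 × 30 − 9 × 2 = 17982 frames. 38838 ÷ 17982 → 2 full blocks, remainder 2874.
Within the partial block the first minute is 1800 frames and each further minute 1798, so 1 further minute boundary passed. Total skipped labels = 18 × 2 + 2 × 1 = 38.
Non-drop label index = 38838 + 38 = 38876; at 30 labels/s that is 00:21:35:26, i.e. DF 00:21:35;26.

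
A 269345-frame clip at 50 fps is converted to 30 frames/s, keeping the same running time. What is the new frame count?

Frames at target rate = 269345 × (30) / (50) = 161607.

161607 frames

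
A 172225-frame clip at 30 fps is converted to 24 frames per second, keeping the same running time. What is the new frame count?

137780 frames

Target frames = source frames × (target rate / source rate) = 172225 × (24)/(30) = 172225 × 4/5 = 137780.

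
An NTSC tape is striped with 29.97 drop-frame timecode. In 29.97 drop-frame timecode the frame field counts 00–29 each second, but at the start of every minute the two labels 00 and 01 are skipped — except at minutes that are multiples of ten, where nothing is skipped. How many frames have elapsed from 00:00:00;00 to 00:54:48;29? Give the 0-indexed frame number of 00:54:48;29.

Complete 10-minute blocks: 5, each 17982 frames → 89910.
Remaining 4 whole minutes in the current block: 1800 + 3 × 1798 = 7194 frames.
Within the current minute: 48 × 30 + 29 − 2 = 1467 (labels ;00/;01 skipped at this minute). Total = 89910 + 7194 + 1467 = 98571.

98571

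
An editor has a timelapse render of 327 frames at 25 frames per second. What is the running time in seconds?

Running time = 327 / (25) = 13.08 s.

13.08 seconds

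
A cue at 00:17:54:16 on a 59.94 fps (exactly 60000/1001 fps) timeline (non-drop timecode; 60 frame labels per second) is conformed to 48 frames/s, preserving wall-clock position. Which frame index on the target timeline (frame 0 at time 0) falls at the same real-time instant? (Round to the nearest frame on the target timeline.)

frame 51616

Source frame index: (0×3600 + 17×60 + 54) × 60 + 16 = 64456.
Real time: 64456 / (60000/1001) = 8065057/7500 s.
Target frame: (8065057/7500) × (48) = 32260228/625 ≈ 51616.365 → 51616.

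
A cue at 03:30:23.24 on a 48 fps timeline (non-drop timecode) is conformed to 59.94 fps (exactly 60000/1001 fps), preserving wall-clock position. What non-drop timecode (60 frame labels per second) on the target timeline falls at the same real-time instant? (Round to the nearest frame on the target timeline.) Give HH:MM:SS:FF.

03:30:10:53

Source frame index: (3×3600 + 30×60 + 23) × 48 + 24 = 605928.
Real time: 605928 / (48) = 25247/2 s.
Target frame: (25247/2) × (60000/1001) = 757410000/1001 ≈ 756653.347 → 756653.
At 60 labels/s: frame 756653 → 03:30:10:53.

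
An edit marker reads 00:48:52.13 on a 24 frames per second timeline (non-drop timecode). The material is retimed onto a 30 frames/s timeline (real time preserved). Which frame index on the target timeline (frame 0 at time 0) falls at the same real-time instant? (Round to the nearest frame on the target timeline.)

frame 87976

Source frame index: (0×3600 + 48×60 + 52) × 24 + 13 = 70381.
Real time: 70381 / (24) = 70381/24 s.
Target frame: (70381/24) × (30) = 351905/4 ≈ 87976.250 → 87976.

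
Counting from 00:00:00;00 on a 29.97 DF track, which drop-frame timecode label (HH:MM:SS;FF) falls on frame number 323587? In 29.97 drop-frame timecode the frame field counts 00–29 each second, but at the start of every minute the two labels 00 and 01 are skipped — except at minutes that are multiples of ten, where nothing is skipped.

02:59:57;01

Ten DF minutes hold 17982 frames, so frame 323587 lies in block 17 (frames 305694–323675) with 17893 frames into that block.
The block's first minute is 1800 frames and the rest 1798 each; 17893 frames reaches minute 9, so 17 × 18 + 9 × 2 = 324 labels have been skipped so far.
Adding those back, label number 323587 + 324 = 323911 at 30 labels/s is 10797 s + 1 f = 2 h 59 min 57 s frame 1, i.e. 02:59:57;01.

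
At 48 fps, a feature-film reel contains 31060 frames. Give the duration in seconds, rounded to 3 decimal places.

Running time = 31060 × 1/48 = 7765/12 s ≈ 647.083 s.

647.083 seconds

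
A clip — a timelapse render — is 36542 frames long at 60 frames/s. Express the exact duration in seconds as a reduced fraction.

18271/30 seconds

Running time = 36542 ÷ (60) = 36542 × 1/60 = 18271/30 s.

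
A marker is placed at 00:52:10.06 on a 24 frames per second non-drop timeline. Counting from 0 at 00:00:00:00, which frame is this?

frame 75126

Total seconds to the label: (0 × 3600 + 52 × 60 + 10) = 3130.
Frame index = 3130 × 24 + 6 = 75126.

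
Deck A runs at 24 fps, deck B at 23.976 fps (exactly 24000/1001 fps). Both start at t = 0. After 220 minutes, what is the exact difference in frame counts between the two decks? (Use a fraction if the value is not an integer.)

28800/91 frames

220 min = 13200 s.
A emits 24 × 13200 = 316800 frames; B emits 24000/1001 × 13200 = 28800000/91.
Difference = 28800/91 frames (≈ 316.4835); B is behind A.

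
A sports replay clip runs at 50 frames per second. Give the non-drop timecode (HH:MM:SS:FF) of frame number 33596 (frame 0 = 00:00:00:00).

00:11:11:46

33596 ÷ 50 = 671 full seconds, remainder 46 frames.
671 s = 0 h 11 min 11 s.
Timecode: 00:11:11:46.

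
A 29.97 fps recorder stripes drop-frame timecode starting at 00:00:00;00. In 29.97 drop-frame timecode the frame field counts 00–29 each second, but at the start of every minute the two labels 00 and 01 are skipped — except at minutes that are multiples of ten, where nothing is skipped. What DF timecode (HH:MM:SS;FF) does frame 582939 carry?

05:24:10;23

Each 10-minute DF block holds 10 × 60 × 30 − 9 × 2 = 17982 frames. 582939 ÷ 17982 → 32 full blocks, remainder 7515.
Within the partial block the first minute is 1800 frames and each further minute 1798, so 4 further minute boundaries passed. Total skipped labels = 18 × 32 + 2 × 4 = 584.
Non-drop label index = 582939 + 584 = 583523; at 30 labels/s that is 05:24:10:23, i.e. DF 05:24:10;23.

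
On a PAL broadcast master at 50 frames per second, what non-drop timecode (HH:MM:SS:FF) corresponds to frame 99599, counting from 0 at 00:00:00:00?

99599 ÷ 50 = 1991 full seconds, remainder 49 frames.
1991 s = 0 h 33 min 11 s.
Timecode: 00:33:11:49.

00:33:11:49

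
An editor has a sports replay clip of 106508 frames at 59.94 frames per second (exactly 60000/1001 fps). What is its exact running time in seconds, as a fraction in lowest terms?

Running time = 106508 ÷ (60000/1001) = 106508 × 1001/60000 = 26653627/15000 s.

26653627/15000 seconds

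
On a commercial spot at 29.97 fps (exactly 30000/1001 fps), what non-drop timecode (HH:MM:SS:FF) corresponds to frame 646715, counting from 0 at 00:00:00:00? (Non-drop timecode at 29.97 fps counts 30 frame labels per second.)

05:59:17:05

646715 ÷ 30 = 21557 full seconds, remainder 5 frames.
21557 s = 5 h 59 min 17 s.
Timecode: 05:59:17:05.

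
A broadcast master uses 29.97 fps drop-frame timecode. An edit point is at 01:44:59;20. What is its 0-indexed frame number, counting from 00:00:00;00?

Complete 10-minute blocks: 10, each 17982 frames → 179820.
Remaining 4 whole minutes in the current block: 1800 + 3 × 1798 = 7194 frames.
Within the current minute: 59 × 30 + 20 − 2 = 1788 (labels ;00/;01 skipped at this minute). Total = 179820 + 7194 + 1788 = 188802.

188802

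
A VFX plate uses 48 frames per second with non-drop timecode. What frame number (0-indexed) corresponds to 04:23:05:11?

757691

Total seconds to the label: (4 × 3600 + 23 × 60 + 5) = 15785.
Frame index = 15785 × 48 + 11 = 757691.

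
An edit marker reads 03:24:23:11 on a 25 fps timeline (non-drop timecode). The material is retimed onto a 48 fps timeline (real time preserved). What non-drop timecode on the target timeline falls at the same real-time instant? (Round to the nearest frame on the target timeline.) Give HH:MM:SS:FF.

03:24:23:21

Source frame index: (3×3600 + 24×60 + 23) × 25 + 11 = 306586.
Real time: 306586 / (25) = 306586/25 s.
Target frame: (306586/25) × (48) = 14716128/25 ≈ 588645.120 → 588645.
At 48 labels/s: frame 588645 → 03:24:23:21.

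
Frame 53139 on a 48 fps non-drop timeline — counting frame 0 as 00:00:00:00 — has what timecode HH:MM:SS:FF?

53139 ÷ 48 = 1107 full seconds, remainder 3 frames.
1107 s = 0 h 18 min 27 s.
Timecode: 00:18:27:03.

00:18:27:03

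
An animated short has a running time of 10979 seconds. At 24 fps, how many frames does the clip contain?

263496 frames

Frames = 10979 × 24 = 263496.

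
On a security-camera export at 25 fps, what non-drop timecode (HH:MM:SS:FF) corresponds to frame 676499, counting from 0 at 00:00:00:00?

07:30:59:24

676499 ÷ 25 = 27059 full seconds, remainder 24 frames.
27059 s = 7 h 30 min 59 s.
Timecode: 07:30:59:24.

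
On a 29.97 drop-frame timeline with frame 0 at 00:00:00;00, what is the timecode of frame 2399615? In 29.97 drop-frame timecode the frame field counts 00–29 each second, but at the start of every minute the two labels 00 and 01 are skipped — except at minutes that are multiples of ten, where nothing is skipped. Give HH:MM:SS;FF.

Each 10-minute DF block holds 10 × 60 × 30 − 9 × 2 = 17982 frames. 2399615 ÷ 17982 → 133 full blocks, remainder 8009.
Within the partial block the first minute is 1800 frames and each further minute 1798, so 4 further minute boundaries passed. Total skipped labels = 18 × 133 + 2 × 4 = 2402.
Non-drop label index = 2399615 + 2402 = 2402017; at 30 labels/s that is 22:14:27:07, i.e. DF 22:14:27;07.

22:14:27;07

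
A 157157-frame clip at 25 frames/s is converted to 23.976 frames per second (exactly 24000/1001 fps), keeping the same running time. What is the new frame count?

Target frames = source frames × (target rate / source rate) = 157157 × (24000/1001)/(25) = 157157 × 960/1001 = 150720.

150720 frames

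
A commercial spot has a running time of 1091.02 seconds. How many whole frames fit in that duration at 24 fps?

Frames = 1091.02 × 24 = 654612/25 ≈ 26184.4800.
Complete frames: 26184.

26184 frames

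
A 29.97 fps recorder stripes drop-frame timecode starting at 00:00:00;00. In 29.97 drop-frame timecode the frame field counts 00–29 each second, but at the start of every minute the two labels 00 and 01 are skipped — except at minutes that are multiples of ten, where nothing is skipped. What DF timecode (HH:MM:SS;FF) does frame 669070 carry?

06:12:04;20

Each 10-minute DF block holds 10 × 60 × 30 − 9 × 2 = 17982 frames. 669070 ÷ 17982 → 37 full blocks, remainder 3736.
Within the partial block the first minute is 1800 frames and each further minute 1798, so 2 further minute boundaries passed. Total skipped labels = 18 × 37 + 2 × 2 = 670.
Non-drop label index = 669070 + 670 = 669740; at 30 labels/s that is 06:12:04:20, i.e. DF 06:12:04;20.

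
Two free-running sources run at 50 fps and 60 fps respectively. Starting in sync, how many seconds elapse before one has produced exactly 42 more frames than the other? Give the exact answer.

The gap grows by |60 − 50| = 10 frames per second.
Time for a 42-frame gap: 42 ÷ (10) = 4.2 s.

4.2 seconds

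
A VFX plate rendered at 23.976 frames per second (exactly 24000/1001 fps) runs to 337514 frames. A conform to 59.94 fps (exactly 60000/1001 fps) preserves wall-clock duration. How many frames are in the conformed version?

Target frames = source frames × (target rate / source rate) = 337514 × (60000/1001)/(24000/1001) = 337514 × 5/2 = 843785.

843785 frames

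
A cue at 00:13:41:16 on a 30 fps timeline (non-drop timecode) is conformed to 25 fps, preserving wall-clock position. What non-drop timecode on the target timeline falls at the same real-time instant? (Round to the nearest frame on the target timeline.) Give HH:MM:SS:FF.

Source frame index: (0×3600 + 13×60 + 41) × 30 + 16 = 24646.
Real time: 24646 / (30) = 12323/15 s.
Target frame: (12323/15) × (25) = 61615/3 ≈ 20538.333 → 20538.
At 25 labels/s: frame 20538 → 00:13:41:13.

00:13:41:13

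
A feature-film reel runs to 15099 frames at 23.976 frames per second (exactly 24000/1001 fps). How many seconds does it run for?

629.754125 seconds

Running time = 15099 / (24000/1001) = 629.754125 s.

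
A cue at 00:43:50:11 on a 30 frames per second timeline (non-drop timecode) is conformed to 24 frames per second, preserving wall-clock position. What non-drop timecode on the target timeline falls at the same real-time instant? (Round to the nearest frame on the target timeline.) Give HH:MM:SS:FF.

Source frame index: (0×3600 + 43×60 + 50) × 30 + 11 = 78911.
Real time: 78911 / (30) = 78911/30 s.
Target frame: (78911/30) × (24) = 315644/5 ≈ 63128.800 → 63129.
At 24 labels/s: frame 63129 → 00:43:50:09.

00:43:50:09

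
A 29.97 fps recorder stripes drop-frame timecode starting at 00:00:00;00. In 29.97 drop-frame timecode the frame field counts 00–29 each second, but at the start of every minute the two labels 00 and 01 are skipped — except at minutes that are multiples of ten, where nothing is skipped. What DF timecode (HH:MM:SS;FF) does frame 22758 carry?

00:12:39;10

Ten DF minutes hold 17982 frames, so frame 22758 lies in block 1 (frames 17982–35963) with 4776 frames into that block.
The block's first minute is 1800 frames and the rest 1798 each; 4776 frames reaches minute 2, so 1 × 18 + 2 × 2 = 22 labels have been skipped so far.
Adding those back, label number 22758 + 22 = 22780 at 30 labels/s is 759 s + 10 f = 0 h 12 min 39 s frame 10, i.e. 00:12:39;10.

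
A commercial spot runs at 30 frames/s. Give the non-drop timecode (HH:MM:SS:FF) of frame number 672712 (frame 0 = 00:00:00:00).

672712 ÷ 30 = 22423 full seconds, remainder 22 frames.
22423 s = 6 h 13 min 43 s.
Timecode: 06:13:43:22.

06:13:43:22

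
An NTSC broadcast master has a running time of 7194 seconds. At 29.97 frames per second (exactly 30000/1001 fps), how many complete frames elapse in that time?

Frames = 7194 × 30000/1001 = 19620000/91 ≈ 215604.3956.
Complete frames: 215604.

215604 frames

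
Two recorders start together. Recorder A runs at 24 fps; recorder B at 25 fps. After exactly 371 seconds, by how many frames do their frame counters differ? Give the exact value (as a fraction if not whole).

371 frames

A emits 24 × 371 = 8904 frames; B emits 25 × 371 = 9275.
Difference = 371 frames; B is ahead of A.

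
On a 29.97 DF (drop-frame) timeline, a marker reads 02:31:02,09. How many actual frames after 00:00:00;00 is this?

271597

As if non-drop at 30 labels/s: (2 × 3600 + 31 × 60 + 2) × 30 + 9 = 271869.
Minute boundaries passed: 151; those not divisible by 10: 151 − 15 = 136; dropped labels = 2 × 136 = 272.
Actual frame index = 271869 − 272 = 271597.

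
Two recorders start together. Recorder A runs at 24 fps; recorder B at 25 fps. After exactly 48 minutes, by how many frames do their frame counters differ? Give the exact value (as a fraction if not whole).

48 min = 2880 s.
A emits 24 × 2880 = 69120 frames; B emits 25 × 2880 = 72000.
Difference = 2880 frames; B is ahead of A.

2880 frames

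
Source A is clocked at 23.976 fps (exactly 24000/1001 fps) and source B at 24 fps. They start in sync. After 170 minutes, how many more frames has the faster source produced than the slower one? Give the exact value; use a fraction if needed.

170 min = 10200 s.
A emits 24000/1001 × 10200 = 244800000/1001 frames; B emits 24 × 10200 = 244800.
Difference = 244800/1001 frames (≈ 244.5554); B is ahead of A.

244800/1001 frames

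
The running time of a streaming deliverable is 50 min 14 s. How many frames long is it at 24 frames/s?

50 min 14 s = 3014 s.
Frames = 3014 × 24 = 72336.

72336 frames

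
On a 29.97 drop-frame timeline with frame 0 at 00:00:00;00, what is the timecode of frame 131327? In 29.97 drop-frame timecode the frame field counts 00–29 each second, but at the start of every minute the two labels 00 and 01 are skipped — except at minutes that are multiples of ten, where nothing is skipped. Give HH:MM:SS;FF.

01:13:01;29

Ten DF minutes hold 17982 frames, so frame 131327 lies in block 7 (frames 125874–143855) with 5453 frames into that block.
The block's first minute is 1800 frames and the rest 1798 each; 5453 frames reaches minute 3, so 7 × 18 + 3 × 2 = 132 labels have been skipped so far.
Adding those back, label number 131327 + 132 = 131459 at 30 labels/s is 4381 s + 29 f = 1 h 13 min 1 s frame 29, i.e. 01:13:01;29.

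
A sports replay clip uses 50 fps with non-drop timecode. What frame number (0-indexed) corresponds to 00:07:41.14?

frame 23064

Total seconds to the label: (0 × 3600 + 7 × 60 + 41) = 461.
Frame index = 461 × 50 + 14 = 23064.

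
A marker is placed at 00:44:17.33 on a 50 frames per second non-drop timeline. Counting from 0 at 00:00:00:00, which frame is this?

Total seconds to the label: (0 × 3600 + 44 × 60 + 17) = 2657.
Frame index = 2657 × 50 + 33 = 132883.

132883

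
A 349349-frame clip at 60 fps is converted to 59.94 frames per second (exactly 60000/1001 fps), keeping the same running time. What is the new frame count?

Target frames = source frames × (target rate / source rate) = 349349 × (60000/1001)/(60) = 349349 × 1000/1001 = 349000.

349000 frames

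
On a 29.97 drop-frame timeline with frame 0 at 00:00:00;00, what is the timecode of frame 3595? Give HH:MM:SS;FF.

Ten DF minutes hold 17982 frames, so frame 3595 lies in block 0 (frames 0–17981) with 3595 frames into that block.
The block's first minute is 1800 frames and the rest 1798 each; 3595 frames reaches minute 1, so 0 × 18 + 1 × 2 = 2 labels have been skipped so far.
Adding those back, label number 3595 + 2 = 3597 at 30 labels/s is 119 s + 27 f = 0 h 1 min 59 s frame 27, i.e. 00:01:59;27.

00:01:59;27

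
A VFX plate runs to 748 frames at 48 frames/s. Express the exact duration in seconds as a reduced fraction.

187/12 seconds

Running time = 748 ÷ (48) = 748 × 1/48 = 187/12 s.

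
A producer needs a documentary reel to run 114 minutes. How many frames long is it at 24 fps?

114 min = 6840 s.
Frames = 6840 × 24 = 164160.

164160 frames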